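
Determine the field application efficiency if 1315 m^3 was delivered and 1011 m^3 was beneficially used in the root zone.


Ea = V_root / V_field * 100 = 1011 / 1315 * 100 = 76.8821%

76.8821 %


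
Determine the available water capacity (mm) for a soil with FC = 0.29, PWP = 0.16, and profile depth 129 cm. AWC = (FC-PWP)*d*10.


AWC = (FC - PWP) * d * 10
AWC = (0.29 - 0.16) * 129 * 10
AWC = 0.1300 * 129 * 10

167.7000 mm


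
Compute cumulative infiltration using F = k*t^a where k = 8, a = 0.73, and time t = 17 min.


F = k * t^a = 8 * 17^0.73
F = 8 * 7.910933

63.2875 mm


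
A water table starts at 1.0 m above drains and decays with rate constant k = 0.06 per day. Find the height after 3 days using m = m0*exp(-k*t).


m = m0 * exp(-k*t)
m = 1.0 * exp(-0.06 * 3)
m = 1.0 * exp(-0.1800)

0.8353 m


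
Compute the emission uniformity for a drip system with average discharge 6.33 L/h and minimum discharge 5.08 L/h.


EU = (q_min/q_avg)*100 = (5.08/6.33)*100 = 80.2528%

80.2528 %


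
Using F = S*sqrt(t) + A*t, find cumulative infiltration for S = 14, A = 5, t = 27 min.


F = S*sqrt(t) + A*t
F = 14*sqrt(27) + 5*27
F = 14*5.196152 + 135

207.7461 mm


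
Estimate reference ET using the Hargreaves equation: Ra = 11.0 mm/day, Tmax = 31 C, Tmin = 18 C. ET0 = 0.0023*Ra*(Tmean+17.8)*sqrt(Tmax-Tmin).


Tmean = (Tmax + Tmin)/2 = (31 + 18)/2 = 24.5
ET0 = 0.0023 * 11.0 * (24.5 + 17.8) * sqrt(31 - 18)
ET0 = 0.0023 * 11.0 * 42.3 * 3.605551

3.8586 mm/day


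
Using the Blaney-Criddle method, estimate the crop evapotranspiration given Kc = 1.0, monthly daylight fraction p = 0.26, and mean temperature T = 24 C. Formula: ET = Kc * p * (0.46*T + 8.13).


ET = Kc * p * (0.46*T + 8.13)
ET = 1.0 * 0.26 * (0.46*24 + 8.13)
ET = 1.0 * 0.26 * 19.1700

4.9842 mm/day


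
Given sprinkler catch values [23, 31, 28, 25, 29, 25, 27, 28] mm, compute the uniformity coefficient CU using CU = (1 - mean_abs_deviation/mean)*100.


mean = 27.000000 mm
MAD = 2.000000 mm
CU = (1 - 2.000000/27.000000)*100

92.5926 %


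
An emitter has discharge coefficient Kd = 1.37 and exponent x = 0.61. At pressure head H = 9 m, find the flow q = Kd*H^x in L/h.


q = Kd * H^x = 1.37 * 9^0.61 = 1.37 * 3.820216

5.2337 L/h


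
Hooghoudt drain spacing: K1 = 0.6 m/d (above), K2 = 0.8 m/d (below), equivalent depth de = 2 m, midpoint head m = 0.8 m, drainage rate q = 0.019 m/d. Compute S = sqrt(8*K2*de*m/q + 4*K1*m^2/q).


S^2 = 8*K2*de*m/q + 4*K1*m^2/q
S^2 = 8*0.8*2*0.8/0.019 + 4*0.6*0.8^2/0.019
S = sqrt(619.7895)

24.8956 m


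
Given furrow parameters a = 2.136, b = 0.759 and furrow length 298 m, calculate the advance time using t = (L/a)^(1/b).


t = (L/a)^(1/b)
t = (298/2.136)^(1/0.759)
t = 139.513109^(1/0.759)

669.2367 min


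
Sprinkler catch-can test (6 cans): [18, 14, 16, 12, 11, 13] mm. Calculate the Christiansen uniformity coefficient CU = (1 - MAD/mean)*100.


mean = 14.000000 mm
MAD = 2.000000 mm
CU = (1 - 2.000000/14.000000)*100

85.7143 %


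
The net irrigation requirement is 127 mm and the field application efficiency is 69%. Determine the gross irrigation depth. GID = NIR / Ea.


Ea = 69% = 0.69
GID = NIR / Ea = 127 / 0.69 = 184.0580 mm

184.0580 mm


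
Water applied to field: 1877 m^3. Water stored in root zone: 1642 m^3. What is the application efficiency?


Ea = V_root / V_field * 100 = 1642 / 1877 * 100 = 87.4800%

87.4800 %


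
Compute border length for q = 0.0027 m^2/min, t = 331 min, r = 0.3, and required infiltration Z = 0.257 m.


L = q*t/((1+r)*Z)
L = 0.0027*331/((1+0.3)*0.257)
L = 0.8937/0.3341

2.6749 m


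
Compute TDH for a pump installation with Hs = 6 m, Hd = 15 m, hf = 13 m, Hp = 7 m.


TDH = Hs + Hd + hf + Hp = 6 + 15 + 13 + 7 = 41

41 m


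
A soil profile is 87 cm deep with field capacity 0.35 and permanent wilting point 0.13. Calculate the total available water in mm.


AWC = (FC - PWP) * d * 10
AWC = (0.35 - 0.13) * 87 * 10
AWC = 0.2200 * 87 * 10

191.4000 mm


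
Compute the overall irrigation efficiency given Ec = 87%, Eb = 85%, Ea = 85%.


Ec = 0.87, Eb = 0.85, Ea = 0.85
E = 0.87 * 0.85 * 0.85 * 100 = 62.8575%

62.8575 %


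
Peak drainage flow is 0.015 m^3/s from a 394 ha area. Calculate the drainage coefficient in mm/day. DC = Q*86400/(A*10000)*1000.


DC = Q * 86400 / (A * 10000) * 1000
DC = 0.015 * 86400 / (394 * 10000) * 1000
DC = 1296000.0000 / 3940000

0.3289 mm/day


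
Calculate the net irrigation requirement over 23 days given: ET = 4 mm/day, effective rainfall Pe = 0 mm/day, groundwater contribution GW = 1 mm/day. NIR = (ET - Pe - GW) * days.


Daily deficit = ET - Pe - GW = 4 - 0 - 1 = 3 mm/day
NIR = 3 * 23 = 69 mm

69.0000 mm


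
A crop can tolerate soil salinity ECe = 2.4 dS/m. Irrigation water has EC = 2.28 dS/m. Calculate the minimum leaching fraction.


LR = ECiw / (5*ECe - ECiw)
LR = 2.28 / (5*2.4 - 2.28)
LR = 2.28 / 9.7200

0.2346


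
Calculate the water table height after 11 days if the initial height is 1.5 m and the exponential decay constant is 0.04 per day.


m = m0 * exp(-k*t)
m = 1.5 * exp(-0.04 * 11)
m = 1.5 * exp(-0.4400)

0.9661 m


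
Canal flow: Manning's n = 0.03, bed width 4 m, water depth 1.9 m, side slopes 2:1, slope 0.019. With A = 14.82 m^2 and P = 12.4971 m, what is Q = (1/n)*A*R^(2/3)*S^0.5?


R = A/P = 14.82/12.4971 = 1.185875
Q = (1/0.03) * 14.82 * 1.185875^(2/3) * 0.019^0.5

76.2892 m^3/s


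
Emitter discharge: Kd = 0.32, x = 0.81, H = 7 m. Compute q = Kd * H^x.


q = Kd * H^x = 0.32 * 7^0.81 = 0.32 * 4.836480

1.5477 L/h


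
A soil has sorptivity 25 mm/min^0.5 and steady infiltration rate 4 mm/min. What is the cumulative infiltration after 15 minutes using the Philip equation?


F = S*sqrt(t) + A*t
F = 25*sqrt(15) + 4*15
F = 25*3.872983 + 60

156.8246 mm


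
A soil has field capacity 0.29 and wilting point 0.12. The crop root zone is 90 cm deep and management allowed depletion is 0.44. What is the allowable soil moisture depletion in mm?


SMD = (FC - PWP) * d * MAD * 10
SMD = (0.29 - 0.12) * 90 * 0.44 * 10
SMD = 0.1700 * 90 * 0.44 * 10

67.3200 mm


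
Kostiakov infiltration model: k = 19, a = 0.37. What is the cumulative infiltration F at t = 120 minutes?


F = k * t^a = 19 * 120^0.37
F = 19 * 5.878913

111.6993 mm


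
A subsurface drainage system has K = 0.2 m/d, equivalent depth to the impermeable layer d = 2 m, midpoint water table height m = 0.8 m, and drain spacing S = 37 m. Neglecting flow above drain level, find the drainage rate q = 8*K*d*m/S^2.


q = 8*K*d*m/S^2
q = 8*0.2*2*0.8/37^2
q = 2.5600 / 1369

0.0019 m/d


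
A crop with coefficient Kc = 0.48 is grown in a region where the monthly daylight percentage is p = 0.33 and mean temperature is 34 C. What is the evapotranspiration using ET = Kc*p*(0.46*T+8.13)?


ET = Kc * p * (0.46*T + 8.13)
ET = 0.48 * 0.33 * (0.46*34 + 8.13)
ET = 0.48 * 0.33 * 23.7700

3.7652 mm/day


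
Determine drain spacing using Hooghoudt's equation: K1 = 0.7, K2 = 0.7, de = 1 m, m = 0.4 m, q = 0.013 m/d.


S^2 = 8*K2*de*m/q + 4*K1*m^2/q
S^2 = 8*0.7*1*0.4/0.013 + 4*0.7*0.4^2/0.013
S = sqrt(206.7692)

14.3795 m


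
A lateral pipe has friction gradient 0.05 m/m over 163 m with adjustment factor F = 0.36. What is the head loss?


hf = J * L * F = 0.05 * 163 * 0.36 = 2.9340 m

2.9340 m


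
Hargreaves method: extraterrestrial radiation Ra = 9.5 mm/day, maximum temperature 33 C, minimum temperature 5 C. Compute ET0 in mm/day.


Tmean = (Tmax + Tmin)/2 = (33 + 5)/2 = 19.0
ET0 = 0.0023 * 9.5 * (19.0 + 17.8) * sqrt(33 - 5)
ET0 = 0.0023 * 9.5 * 36.8 * 5.291503

4.2548 mm/day


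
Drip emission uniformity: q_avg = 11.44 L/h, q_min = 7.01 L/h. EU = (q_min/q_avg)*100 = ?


EU = (q_min/q_avg)*100 = (7.01/11.44)*100 = 61.2762%

61.2762 %


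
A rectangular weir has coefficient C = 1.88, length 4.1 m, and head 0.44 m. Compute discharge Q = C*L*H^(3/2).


Q = C * L * H^(3/2) = 1.88 * 4.1 * 0.44^1.5 = 1.88 * 4.1 * 0.291863

2.2497 m^3/s


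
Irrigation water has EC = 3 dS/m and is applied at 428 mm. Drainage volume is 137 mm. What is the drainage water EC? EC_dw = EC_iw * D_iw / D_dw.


EC_dw = EC_iw * D_iw / D_dw
EC_dw = 3 * 428 / 137
EC_dw = 1284 / 137

9.3723 dS/m


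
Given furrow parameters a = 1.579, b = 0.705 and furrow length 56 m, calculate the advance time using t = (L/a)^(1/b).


t = (L/a)^(1/b)
t = (56/1.579)^(1/0.705)
t = 35.465484^(1/0.705)

157.8724 min


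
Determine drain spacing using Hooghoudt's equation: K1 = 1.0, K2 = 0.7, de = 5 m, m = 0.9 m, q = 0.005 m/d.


S^2 = 8*K2*de*m/q + 4*K1*m^2/q
S^2 = 8*0.7*5*0.9/0.005 + 4*1.0*0.9^2/0.005
S = sqrt(5688.0000)

75.4188 m


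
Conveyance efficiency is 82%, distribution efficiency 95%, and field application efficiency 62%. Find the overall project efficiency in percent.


Ec = 0.82, Eb = 0.95, Ea = 0.62
E = 0.82 * 0.95 * 0.62 * 100 = 48.2980%

48.2980 %


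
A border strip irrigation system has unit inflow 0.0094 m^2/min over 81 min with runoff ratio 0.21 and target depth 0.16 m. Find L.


L = q*t/((1+r)*Z)
L = 0.0094*81/((1+0.21)*0.16)
L = 0.7614/0.1936

3.9329 m


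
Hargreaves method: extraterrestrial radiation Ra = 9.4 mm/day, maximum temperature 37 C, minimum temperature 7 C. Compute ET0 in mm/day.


Tmean = (Tmax + Tmin)/2 = (37 + 7)/2 = 22.0
ET0 = 0.0023 * 9.4 * (22.0 + 17.8) * sqrt(37 - 7)
ET0 = 0.0023 * 9.4 * 39.8 * 5.477226

4.7130 mm/day


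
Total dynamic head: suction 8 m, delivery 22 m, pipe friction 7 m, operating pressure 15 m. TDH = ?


TDH = Hs + Hd + hf + Hp = 8 + 22 + 7 + 15 = 52

52 m


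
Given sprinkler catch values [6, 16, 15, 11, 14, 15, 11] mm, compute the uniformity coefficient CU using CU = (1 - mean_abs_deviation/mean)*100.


mean = 12.571429 mm
MAD = 2.775510 mm
CU = (1 - 2.775510/12.571429)*100

77.9221 %


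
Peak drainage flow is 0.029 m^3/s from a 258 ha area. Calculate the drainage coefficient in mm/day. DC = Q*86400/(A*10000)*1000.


DC = Q * 86400 / (A * 10000) * 1000
DC = 0.029 * 86400 / (258 * 10000) * 1000
DC = 2505600.0000 / 2580000

0.9712 mm/day


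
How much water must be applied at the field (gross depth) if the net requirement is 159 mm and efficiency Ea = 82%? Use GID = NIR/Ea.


Ea = 82% = 0.82
GID = NIR / Ea = 159 / 0.82 = 193.9024 mm

193.9024 mm


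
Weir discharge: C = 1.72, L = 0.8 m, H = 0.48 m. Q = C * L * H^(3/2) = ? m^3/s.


Q = C * L * H^(3/2) = 1.72 * 0.8 * 0.48^1.5 = 1.72 * 0.8 * 0.332554

0.4576 m^3/s


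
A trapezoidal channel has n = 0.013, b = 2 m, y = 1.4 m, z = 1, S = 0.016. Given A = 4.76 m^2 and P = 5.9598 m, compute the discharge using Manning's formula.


R = A/P = 4.76/5.9598 = 0.798685
Q = (1/0.013) * 4.76 * 0.798685^(2/3) * 0.016^0.5

39.8695 m^3/s


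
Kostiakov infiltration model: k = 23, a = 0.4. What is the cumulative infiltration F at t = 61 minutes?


F = k * t^a = 23 * 61^0.4
F = 23 * 5.177641

119.0857 mm


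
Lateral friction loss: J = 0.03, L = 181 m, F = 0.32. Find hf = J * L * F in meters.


hf = J * L * F = 0.03 * 181 * 0.32 = 1.7376 m

1.7376 m


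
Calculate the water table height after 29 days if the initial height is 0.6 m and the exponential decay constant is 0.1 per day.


m = m0 * exp(-k*t)
m = 0.6 * exp(-0.1 * 29)
m = 0.6 * exp(-2.9000)

0.0330 m


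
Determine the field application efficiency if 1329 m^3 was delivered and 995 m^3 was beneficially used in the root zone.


Ea = V_root / V_field * 100 = 995 / 1329 * 100 = 74.8683%

74.8683 %


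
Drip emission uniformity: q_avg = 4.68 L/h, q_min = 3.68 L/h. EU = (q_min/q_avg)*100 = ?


EU = (q_min/q_avg)*100 = (3.68/4.68)*100 = 78.6325%

78.6325 %


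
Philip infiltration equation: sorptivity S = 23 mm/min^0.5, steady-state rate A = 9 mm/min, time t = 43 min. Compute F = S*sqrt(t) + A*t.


F = S*sqrt(t) + A*t
F = 23*sqrt(43) + 9*43
F = 23*6.557439 + 387

537.8211 mm


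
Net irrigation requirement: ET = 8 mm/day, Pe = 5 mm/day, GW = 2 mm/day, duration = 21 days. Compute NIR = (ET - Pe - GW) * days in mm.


Daily deficit = ET - Pe - GW = 8 - 5 - 2 = 1 mm/day
NIR = 1 * 21 = 21 mm

21.0000 mm


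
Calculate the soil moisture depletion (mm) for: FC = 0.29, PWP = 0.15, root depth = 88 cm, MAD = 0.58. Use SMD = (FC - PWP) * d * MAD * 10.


SMD = (FC - PWP) * d * MAD * 10
SMD = (0.29 - 0.15) * 88 * 0.58 * 10
SMD = 0.1400 * 88 * 0.58 * 10

71.4560 mm


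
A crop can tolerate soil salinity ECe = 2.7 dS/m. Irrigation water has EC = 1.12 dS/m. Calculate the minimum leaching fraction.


LR = ECiw / (5*ECe - ECiw)
LR = 1.12 / (5*2.7 - 1.12)
LR = 1.12 / 12.3800

0.0905


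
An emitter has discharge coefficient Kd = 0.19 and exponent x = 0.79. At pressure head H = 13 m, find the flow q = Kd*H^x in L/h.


q = Kd * H^x = 0.19 * 13^0.79 = 0.19 * 7.586042

1.4413 L/h


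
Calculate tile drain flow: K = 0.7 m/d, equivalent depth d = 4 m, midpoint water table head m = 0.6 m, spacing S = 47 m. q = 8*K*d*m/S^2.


q = 8*K*d*m/S^2
q = 8*0.7*4*0.6/47^2
q = 13.4400 / 2209

0.0061 m/d


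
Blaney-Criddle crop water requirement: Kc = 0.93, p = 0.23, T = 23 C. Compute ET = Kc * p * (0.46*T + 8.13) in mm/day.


ET = Kc * p * (0.46*T + 8.13)
ET = 0.93 * 0.23 * (0.46*23 + 8.13)
ET = 0.93 * 0.23 * 18.7100

4.0021 mm/day


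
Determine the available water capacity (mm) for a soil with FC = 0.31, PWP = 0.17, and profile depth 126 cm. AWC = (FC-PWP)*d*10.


AWC = (FC - PWP) * d * 10
AWC = (0.31 - 0.17) * 126 * 10
AWC = 0.1400 * 126 * 10

176.4000 mm


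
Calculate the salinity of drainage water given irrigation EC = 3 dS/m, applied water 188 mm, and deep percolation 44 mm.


EC_dw = EC_iw * D_iw / D_dw
EC_dw = 3 * 188 / 44
EC_dw = 564 / 44

12.8182 dS/m


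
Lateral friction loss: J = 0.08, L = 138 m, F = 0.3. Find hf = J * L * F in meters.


hf = J * L * F = 0.08 * 138 * 0.3 = 3.3120 m

3.3120 m


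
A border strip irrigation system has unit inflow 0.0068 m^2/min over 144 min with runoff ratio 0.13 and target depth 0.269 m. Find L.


L = q*t/((1+r)*Z)
L = 0.0068*144/((1+0.13)*0.269)
L = 0.9792/0.30397

3.2214 m


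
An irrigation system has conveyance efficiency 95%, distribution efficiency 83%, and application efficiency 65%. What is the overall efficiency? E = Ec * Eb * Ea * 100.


Ec = 0.95, Eb = 0.83, Ea = 0.65
E = 0.95 * 0.83 * 0.65 * 100 = 51.2525%

51.2525 %


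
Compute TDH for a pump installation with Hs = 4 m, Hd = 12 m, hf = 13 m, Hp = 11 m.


TDH = Hs + Hd + hf + Hp = 4 + 12 + 13 + 11 = 40

40 m


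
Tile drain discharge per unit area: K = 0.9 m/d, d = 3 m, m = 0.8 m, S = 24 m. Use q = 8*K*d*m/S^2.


q = 8*K*d*m/S^2
q = 8*0.9*3*0.8/24^2
q = 17.2800 / 576

0.0300 m/d


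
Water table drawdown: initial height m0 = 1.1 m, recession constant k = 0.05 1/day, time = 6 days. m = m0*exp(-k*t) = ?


m = m0 * exp(-k*t)
m = 1.1 * exp(-0.05 * 6)
m = 1.1 * exp(-0.3000)

0.8149 m


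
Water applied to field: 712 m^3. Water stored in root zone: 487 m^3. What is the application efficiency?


Ea = V_root / V_field * 100 = 487 / 712 * 100 = 68.3989%

68.3989 %


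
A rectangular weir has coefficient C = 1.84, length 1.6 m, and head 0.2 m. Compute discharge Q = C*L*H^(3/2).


Q = C * L * H^(3/2) = 1.84 * 1.6 * 0.2^1.5 = 1.84 * 1.6 * 0.089443

0.2633 m^3/s


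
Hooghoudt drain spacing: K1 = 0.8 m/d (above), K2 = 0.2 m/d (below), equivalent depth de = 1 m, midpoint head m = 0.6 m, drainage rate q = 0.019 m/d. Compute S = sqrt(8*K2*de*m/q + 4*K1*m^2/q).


S^2 = 8*K2*de*m/q + 4*K1*m^2/q
S^2 = 8*0.2*1*0.6/0.019 + 4*0.8*0.6^2/0.019
S = sqrt(111.1579)

10.5431 m


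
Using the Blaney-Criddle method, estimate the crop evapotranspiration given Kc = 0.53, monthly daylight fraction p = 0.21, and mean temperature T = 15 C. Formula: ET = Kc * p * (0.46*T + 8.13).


ET = Kc * p * (0.46*T + 8.13)
ET = 0.53 * 0.21 * (0.46*15 + 8.13)
ET = 0.53 * 0.21 * 15.0300

1.6728 mm/day


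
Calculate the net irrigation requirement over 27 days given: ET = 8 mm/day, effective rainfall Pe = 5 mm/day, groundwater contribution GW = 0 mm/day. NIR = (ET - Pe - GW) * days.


Daily deficit = ET - Pe - GW = 8 - 5 - 0 = 3 mm/day
NIR = 3 * 27 = 81 mm

81.0000 mm


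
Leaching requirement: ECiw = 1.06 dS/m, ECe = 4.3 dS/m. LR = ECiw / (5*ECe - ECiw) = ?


LR = ECiw / (5*ECe - ECiw)
LR = 1.06 / (5*4.3 - 1.06)
LR = 1.06 / 20.4400

0.0519


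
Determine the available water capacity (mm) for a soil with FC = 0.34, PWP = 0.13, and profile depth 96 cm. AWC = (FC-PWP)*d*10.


AWC = (FC - PWP) * d * 10
AWC = (0.34 - 0.13) * 96 * 10
AWC = 0.2100 * 96 * 10

201.6000 mm


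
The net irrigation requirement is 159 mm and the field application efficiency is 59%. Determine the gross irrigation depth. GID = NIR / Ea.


Ea = 59% = 0.59
GID = NIR / Ea = 159 / 0.59 = 269.4915 mm

269.4915 mm


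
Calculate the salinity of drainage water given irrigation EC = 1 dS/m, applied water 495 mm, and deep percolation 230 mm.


EC_dw = EC_iw * D_iw / D_dw
EC_dw = 1 * 495 / 230
EC_dw = 495 / 230

2.1522 dS/m


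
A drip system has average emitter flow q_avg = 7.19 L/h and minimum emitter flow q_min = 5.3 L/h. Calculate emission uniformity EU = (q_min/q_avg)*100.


EU = (q_min/q_avg)*100 = (5.3/7.19)*100 = 73.7135%

73.7135 %


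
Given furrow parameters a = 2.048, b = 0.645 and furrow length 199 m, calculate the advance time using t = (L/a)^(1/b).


t = (L/a)^(1/b)
t = (199/2.048)^(1/0.645)
t = 97.167969^(1/0.645)

1206.2330 min


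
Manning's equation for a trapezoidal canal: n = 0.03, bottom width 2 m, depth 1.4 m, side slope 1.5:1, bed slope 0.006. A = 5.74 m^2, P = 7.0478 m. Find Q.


R = A/P = 5.74/7.0478 = 0.814439
Q = (1/0.03) * 5.74 * 0.814439^(2/3) * 0.006^0.5

12.9252 m^3/s


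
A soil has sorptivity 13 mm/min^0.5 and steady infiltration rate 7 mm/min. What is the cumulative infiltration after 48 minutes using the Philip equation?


F = S*sqrt(t) + A*t
F = 13*sqrt(48) + 7*48
F = 13*6.928203 + 336

426.0666 mm


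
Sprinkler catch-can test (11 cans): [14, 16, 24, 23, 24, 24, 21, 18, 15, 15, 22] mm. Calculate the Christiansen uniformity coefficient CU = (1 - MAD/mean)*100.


mean = 19.636364 mm
MAD = 3.669421 mm
CU = (1 - 3.669421/19.636364)*100

81.3131 %


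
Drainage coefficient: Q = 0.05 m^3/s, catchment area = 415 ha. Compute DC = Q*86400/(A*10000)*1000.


DC = Q * 86400 / (A * 10000) * 1000
DC = 0.05 * 86400 / (415 * 10000) * 1000
DC = 4320000.0000 / 4150000

1.0410 mm/day


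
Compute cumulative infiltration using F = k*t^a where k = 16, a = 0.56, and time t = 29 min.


F = k * t^a = 16 * 29^0.56
F = 16 * 6.590872

105.4540 mm


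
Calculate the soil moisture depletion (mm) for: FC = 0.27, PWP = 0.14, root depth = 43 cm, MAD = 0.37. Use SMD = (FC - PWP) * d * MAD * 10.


SMD = (FC - PWP) * d * MAD * 10
SMD = (0.27 - 0.14) * 43 * 0.37 * 10
SMD = 0.1300 * 43 * 0.37 * 10

20.6830 mm


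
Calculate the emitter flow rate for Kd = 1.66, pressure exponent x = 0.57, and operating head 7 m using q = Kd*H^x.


q = Kd * H^x = 1.66 * 7^0.57 = 1.66 * 3.031837

5.0328 L/h


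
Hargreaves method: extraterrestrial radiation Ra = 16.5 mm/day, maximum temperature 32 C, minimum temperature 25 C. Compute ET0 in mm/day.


Tmean = (Tmax + Tmin)/2 = (32 + 25)/2 = 28.5
ET0 = 0.0023 * 16.5 * (28.5 + 17.8) * sqrt(32 - 25)
ET0 = 0.0023 * 16.5 * 46.3 * 2.645751

4.6488 mm/day


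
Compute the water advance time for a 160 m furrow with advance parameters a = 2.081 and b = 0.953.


t = (L/a)^(1/b)
t = (160/2.081)^(1/0.953)
t = 76.886112^(1/0.953)

95.2476 min


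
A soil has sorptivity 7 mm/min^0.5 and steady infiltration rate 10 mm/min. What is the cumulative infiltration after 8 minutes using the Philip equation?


F = S*sqrt(t) + A*t
F = 7*sqrt(8) + 10*8
F = 7*2.828427 + 80

99.7990 mm


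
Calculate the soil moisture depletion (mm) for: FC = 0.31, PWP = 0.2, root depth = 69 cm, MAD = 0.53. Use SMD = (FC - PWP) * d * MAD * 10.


SMD = (FC - PWP) * d * MAD * 10
SMD = (0.31 - 0.2) * 69 * 0.53 * 10
SMD = 0.1100 * 69 * 0.53 * 10

40.2270 mm


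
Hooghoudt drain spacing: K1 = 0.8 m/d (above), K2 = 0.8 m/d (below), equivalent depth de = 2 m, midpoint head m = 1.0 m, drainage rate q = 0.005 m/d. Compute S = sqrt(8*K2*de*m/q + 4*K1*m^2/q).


S^2 = 8*K2*de*m/q + 4*K1*m^2/q
S^2 = 8*0.8*2*1.0/0.005 + 4*0.8*1.0^2/0.005
S = sqrt(3200.0000)

56.5685 m


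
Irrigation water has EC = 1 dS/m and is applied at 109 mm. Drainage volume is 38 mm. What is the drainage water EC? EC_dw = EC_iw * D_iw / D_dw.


EC_dw = EC_iw * D_iw / D_dw
EC_dw = 1 * 109 / 38
EC_dw = 109 / 38

2.8684 dS/m


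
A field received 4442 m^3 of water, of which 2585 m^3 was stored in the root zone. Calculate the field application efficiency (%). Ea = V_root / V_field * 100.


Ea = V_root / V_field * 100 = 2585 / 4442 * 100 = 58.1945%

58.1945 %


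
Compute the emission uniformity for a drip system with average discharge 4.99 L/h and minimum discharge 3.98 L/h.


EU = (q_min/q_avg)*100 = (3.98/4.99)*100 = 79.7595%

79.7595 %


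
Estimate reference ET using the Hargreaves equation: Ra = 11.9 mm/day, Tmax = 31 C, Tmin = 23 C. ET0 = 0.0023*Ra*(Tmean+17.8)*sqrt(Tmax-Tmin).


Tmean = (Tmax + Tmin)/2 = (31 + 23)/2 = 27.0
ET0 = 0.0023 * 11.9 * (27.0 + 17.8) * sqrt(31 - 23)
ET0 = 0.0023 * 11.9 * 44.8 * 2.828427

3.4681 mm/day


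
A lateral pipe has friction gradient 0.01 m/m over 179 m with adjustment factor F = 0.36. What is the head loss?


hf = J * L * F = 0.01 * 179 * 0.36 = 0.6444 m

0.6444 m


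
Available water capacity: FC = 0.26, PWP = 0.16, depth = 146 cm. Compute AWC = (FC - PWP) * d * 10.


AWC = (FC - PWP) * d * 10
AWC = (0.26 - 0.16) * 146 * 10
AWC = 0.1000 * 146 * 10

146.0000 mm


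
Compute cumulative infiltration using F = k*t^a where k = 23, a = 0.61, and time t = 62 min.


F = k * t^a = 23 * 62^0.61
F = 23 * 12.398208

285.1588 mm


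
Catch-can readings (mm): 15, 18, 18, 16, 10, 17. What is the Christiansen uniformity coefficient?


mean = 15.666667 mm
MAD = 2.111111 mm
CU = (1 - 2.111111/15.666667)*100

86.5248 %


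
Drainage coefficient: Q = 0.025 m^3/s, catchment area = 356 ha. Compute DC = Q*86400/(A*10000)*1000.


DC = Q * 86400 / (A * 10000) * 1000
DC = 0.025 * 86400 / (356 * 10000) * 1000
DC = 2160000.0000 / 3560000

0.6067 mm/day


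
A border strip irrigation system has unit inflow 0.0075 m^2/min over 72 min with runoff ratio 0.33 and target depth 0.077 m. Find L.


L = q*t/((1+r)*Z)
L = 0.0075*72/((1+0.33)*0.077)
L = 0.54/0.10241

5.2729 m


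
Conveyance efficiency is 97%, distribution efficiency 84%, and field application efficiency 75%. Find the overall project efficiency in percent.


Ec = 0.97, Eb = 0.84, Ea = 0.75
E = 0.97 * 0.84 * 0.75 * 100 = 61.1100%

61.1100 %


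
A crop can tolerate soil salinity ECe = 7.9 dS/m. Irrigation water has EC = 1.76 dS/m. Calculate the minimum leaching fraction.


LR = ECiw / (5*ECe - ECiw)
LR = 1.76 / (5*7.9 - 1.76)
LR = 1.76 / 37.7400

0.0466


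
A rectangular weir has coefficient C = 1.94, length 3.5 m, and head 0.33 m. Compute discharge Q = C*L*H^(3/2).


Q = C * L * H^(3/2) = 1.94 * 3.5 * 0.33^1.5 = 1.94 * 3.5 * 0.189571

1.2872 m^3/s


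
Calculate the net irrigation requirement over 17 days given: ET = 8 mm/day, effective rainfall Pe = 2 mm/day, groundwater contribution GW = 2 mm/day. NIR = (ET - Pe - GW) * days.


Daily deficit = ET - Pe - GW = 8 - 2 - 2 = 4 mm/day
NIR = 4 * 17 = 68 mm

68.0000 mm


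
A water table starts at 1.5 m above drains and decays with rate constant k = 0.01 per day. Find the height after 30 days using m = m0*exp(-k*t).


m = m0 * exp(-k*t)
m = 1.5 * exp(-0.01 * 30)
m = 1.5 * exp(-0.3000)

1.1112 m


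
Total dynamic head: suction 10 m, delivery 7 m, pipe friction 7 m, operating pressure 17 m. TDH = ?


TDH = Hs + Hd + hf + Hp = 10 + 7 + 7 + 17 = 41

41 m


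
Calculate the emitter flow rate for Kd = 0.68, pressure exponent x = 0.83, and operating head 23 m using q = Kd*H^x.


q = Kd * H^x = 0.68 * 23^0.83 = 0.68 * 13.496902

9.1779 L/h


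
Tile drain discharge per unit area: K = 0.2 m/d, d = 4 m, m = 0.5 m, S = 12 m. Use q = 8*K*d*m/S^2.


q = 8*K*d*m/S^2
q = 8*0.2*4*0.5/12^2
q = 3.2000 / 144

0.0222 m/d


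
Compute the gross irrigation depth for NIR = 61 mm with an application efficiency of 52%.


Ea = 52% = 0.52
GID = NIR / Ea = 61 / 0.52 = 117.3077 mm

117.3077 mm


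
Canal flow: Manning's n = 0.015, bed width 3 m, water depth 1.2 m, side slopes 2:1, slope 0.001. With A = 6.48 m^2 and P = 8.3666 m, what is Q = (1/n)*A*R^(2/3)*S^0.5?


R = A/P = 6.48/8.3666 = 0.774508
Q = (1/0.015) * 6.48 * 0.774508^(2/3) * 0.001^0.5

11.5213 m^3/s


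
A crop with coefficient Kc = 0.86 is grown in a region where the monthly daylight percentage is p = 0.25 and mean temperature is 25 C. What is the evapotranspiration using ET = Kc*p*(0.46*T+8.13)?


ET = Kc * p * (0.46*T + 8.13)
ET = 0.86 * 0.25 * (0.46*25 + 8.13)
ET = 0.86 * 0.25 * 19.6300

4.2205 mm/day


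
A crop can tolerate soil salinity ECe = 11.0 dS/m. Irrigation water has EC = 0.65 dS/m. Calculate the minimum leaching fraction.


LR = ECiw / (5*ECe - ECiw)
LR = 0.65 / (5*11.0 - 0.65)
LR = 0.65 / 54.3500

0.0120


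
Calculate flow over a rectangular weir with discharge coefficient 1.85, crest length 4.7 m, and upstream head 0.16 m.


Q = C * L * H^(3/2) = 1.85 * 4.7 * 0.16^1.5 = 1.85 * 4.7 * 0.064000

0.5565 m^3/s


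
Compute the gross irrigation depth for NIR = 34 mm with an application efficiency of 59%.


Ea = 59% = 0.59
GID = NIR / Ea = 34 / 0.59 = 57.6271 mm

57.6271 mm


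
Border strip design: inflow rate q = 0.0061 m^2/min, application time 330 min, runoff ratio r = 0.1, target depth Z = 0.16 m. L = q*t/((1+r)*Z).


L = q*t/((1+r)*Z)
L = 0.0061*330/((1+0.1)*0.16)
L = 2.013/0.176

11.4375 m


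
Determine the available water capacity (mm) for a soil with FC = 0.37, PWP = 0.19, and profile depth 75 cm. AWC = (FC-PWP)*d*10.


AWC = (FC - PWP) * d * 10
AWC = (0.37 - 0.19) * 75 * 10
AWC = 0.1800 * 75 * 10

135.0000 mm


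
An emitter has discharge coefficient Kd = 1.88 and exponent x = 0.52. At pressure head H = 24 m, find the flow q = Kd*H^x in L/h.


q = Kd * H^x = 1.88 * 24^0.52 = 1.88 * 5.220473

9.8145 L/h


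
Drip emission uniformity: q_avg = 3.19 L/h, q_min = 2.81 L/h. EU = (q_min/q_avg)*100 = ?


EU = (q_min/q_avg)*100 = (2.81/3.19)*100 = 88.0878%

88.0878 %


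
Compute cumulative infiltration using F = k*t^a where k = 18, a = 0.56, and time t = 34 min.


F = k * t^a = 18 * 34^0.56
F = 18 * 7.204904

129.6883 mm


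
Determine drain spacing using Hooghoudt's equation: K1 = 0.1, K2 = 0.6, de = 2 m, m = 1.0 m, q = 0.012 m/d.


S^2 = 8*K2*de*m/q + 4*K1*m^2/q
S^2 = 8*0.6*2*1.0/0.012 + 4*0.1*1.0^2/0.012
S = sqrt(833.3333)

28.8675 m


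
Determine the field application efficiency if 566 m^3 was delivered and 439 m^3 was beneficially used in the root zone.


Ea = V_root / V_field * 100 = 439 / 566 * 100 = 77.5618%

77.5618 %


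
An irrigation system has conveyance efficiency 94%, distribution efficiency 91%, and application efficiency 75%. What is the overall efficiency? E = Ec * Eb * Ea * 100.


Ec = 0.94, Eb = 0.91, Ea = 0.75
E = 0.94 * 0.91 * 0.75 * 100 = 64.1550%

64.1550 %


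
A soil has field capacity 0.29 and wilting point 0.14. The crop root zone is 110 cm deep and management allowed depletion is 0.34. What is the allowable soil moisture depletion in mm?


SMD = (FC - PWP) * d * MAD * 10
SMD = (0.29 - 0.14) * 110 * 0.34 * 10
SMD = 0.1500 * 110 * 0.34 * 10

56.1000 mm


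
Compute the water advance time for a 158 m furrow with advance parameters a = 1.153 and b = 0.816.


t = (L/a)^(1/b)
t = (158/1.153)^(1/0.816)
t = 137.033825^(1/0.816)

415.5866 min


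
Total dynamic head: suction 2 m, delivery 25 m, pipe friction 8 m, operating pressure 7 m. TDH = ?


TDH = Hs + Hd + hf + Hp = 2 + 25 + 8 + 7 = 42

42 m


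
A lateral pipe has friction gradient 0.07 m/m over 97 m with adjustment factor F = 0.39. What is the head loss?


hf = J * L * F = 0.07 * 97 * 0.39 = 2.6481 m

2.6481 m


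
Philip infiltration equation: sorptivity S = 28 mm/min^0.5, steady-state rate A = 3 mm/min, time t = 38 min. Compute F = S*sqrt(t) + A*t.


F = S*sqrt(t) + A*t
F = 28*sqrt(38) + 3*38
F = 28*6.164414 + 114

286.6036 mm


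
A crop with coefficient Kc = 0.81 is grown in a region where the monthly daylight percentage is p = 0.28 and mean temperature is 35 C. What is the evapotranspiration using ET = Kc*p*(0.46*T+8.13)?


ET = Kc * p * (0.46*T + 8.13)
ET = 0.81 * 0.28 * (0.46*35 + 8.13)
ET = 0.81 * 0.28 * 24.2300

5.4954 mm/day


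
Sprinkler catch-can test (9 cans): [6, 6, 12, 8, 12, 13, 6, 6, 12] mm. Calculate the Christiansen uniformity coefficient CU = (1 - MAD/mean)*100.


mean = 9.000000 mm
MAD = 2.888889 mm
CU = (1 - 2.888889/9.000000)*100

67.9012 %


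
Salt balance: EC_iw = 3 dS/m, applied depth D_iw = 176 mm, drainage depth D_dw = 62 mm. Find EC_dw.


EC_dw = EC_iw * D_iw / D_dw
EC_dw = 3 * 176 / 62
EC_dw = 528 / 62

8.5161 dS/m


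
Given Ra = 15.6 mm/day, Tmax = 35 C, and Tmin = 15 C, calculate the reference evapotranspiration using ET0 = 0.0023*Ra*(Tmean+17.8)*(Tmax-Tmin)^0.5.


Tmean = (Tmax + Tmin)/2 = (35 + 15)/2 = 25.0
ET0 = 0.0023 * 15.6 * (25.0 + 17.8) * sqrt(35 - 15)
ET0 = 0.0023 * 15.6 * 42.8 * 4.472136

6.8677 mm/day


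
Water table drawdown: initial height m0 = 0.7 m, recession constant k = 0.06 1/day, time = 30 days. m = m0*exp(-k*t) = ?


m = m0 * exp(-k*t)
m = 0.7 * exp(-0.06 * 30)
m = 0.7 * exp(-1.8000)

0.1157 m


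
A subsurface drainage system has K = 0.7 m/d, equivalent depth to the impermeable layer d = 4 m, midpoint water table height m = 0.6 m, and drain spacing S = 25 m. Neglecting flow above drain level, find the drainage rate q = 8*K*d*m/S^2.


q = 8*K*d*m/S^2
q = 8*0.7*4*0.6/25^2
q = 13.4400 / 625

0.0215 m/d


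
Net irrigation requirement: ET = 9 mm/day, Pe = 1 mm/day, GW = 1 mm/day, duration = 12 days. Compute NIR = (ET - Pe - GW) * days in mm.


Daily deficit = ET - Pe - GW = 9 - 1 - 1 = 7 mm/day
NIR = 7 * 12 = 84 mm

84.0000 mm


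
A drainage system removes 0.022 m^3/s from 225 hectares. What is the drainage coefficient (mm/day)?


DC = Q * 86400 / (A * 10000) * 1000
DC = 0.022 * 86400 / (225 * 10000) * 1000
DC = 1900800.0000 / 2250000

0.8448 mm/day


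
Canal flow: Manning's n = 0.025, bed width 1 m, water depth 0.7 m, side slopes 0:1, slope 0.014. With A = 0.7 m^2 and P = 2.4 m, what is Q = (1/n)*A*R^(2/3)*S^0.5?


R = A/P = 0.7/2.4 = 0.291667
Q = (1/0.025) * 0.7 * 0.291667^(2/3) * 0.014^0.5

1.4571 m^3/s


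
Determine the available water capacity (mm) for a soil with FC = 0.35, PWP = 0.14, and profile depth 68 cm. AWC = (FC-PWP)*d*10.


AWC = (FC - PWP) * d * 10
AWC = (0.35 - 0.14) * 68 * 10
AWC = 0.2100 * 68 * 10

142.8000 mm


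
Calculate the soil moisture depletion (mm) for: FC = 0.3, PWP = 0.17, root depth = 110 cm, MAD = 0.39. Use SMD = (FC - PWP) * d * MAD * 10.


SMD = (FC - PWP) * d * MAD * 10
SMD = (0.3 - 0.17) * 110 * 0.39 * 10
SMD = 0.1300 * 110 * 0.39 * 10

55.7700 mm


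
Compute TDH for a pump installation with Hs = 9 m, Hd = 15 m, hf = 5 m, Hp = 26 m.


TDH = Hs + Hd + hf + Hp = 9 + 15 + 5 + 26 = 55

55 m


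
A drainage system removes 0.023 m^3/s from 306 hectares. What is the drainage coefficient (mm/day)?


DC = Q * 86400 / (A * 10000) * 1000
DC = 0.023 * 86400 / (306 * 10000) * 1000
DC = 1987200.0000 / 3060000

0.6494 mm/day


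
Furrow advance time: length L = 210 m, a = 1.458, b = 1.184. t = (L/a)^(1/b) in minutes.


t = (L/a)^(1/b)
t = (210/1.458)^(1/1.184)
t = 144.032922^(1/1.184)

66.5312 min


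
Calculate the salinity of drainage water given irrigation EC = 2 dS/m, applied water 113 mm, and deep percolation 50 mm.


EC_dw = EC_iw * D_iw / D_dw
EC_dw = 2 * 113 / 50
EC_dw = 226 / 50

4.5200 dS/m


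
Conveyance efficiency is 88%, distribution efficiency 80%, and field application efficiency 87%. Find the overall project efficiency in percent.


Ec = 0.88, Eb = 0.8, Ea = 0.87
E = 0.88 * 0.8 * 0.87 * 100 = 61.2480%

61.2480 %


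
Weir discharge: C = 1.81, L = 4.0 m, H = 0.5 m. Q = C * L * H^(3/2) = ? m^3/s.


Q = C * L * H^(3/2) = 1.81 * 4.0 * 0.5^1.5 = 1.81 * 4.0 * 0.353553

2.5597 m^3/s


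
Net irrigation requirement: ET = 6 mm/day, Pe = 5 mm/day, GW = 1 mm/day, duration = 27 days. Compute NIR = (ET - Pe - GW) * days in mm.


Daily deficit = ET - Pe - GW = 6 - 5 - 1 = 0 mm/day
NIR = 0 * 27 = 0 mm

0 mm


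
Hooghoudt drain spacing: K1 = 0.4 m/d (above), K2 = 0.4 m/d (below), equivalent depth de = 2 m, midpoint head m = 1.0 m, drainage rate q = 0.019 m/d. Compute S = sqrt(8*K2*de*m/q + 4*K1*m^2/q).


S^2 = 8*K2*de*m/q + 4*K1*m^2/q
S^2 = 8*0.4*2*1.0/0.019 + 4*0.4*1.0^2/0.019
S = sqrt(421.0526)

20.5196 m


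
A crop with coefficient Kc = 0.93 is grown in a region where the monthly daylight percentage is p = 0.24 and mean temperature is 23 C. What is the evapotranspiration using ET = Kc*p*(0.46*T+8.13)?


ET = Kc * p * (0.46*T + 8.13)
ET = 0.93 * 0.24 * (0.46*23 + 8.13)
ET = 0.93 * 0.24 * 18.7100

4.1761 mm/day


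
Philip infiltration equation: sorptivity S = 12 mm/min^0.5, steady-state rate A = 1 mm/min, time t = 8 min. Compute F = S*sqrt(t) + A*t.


F = S*sqrt(t) + A*t
F = 12*sqrt(8) + 1*8
F = 12*2.828427 + 8

41.9411 mm


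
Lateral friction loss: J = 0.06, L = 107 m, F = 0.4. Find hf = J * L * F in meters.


hf = J * L * F = 0.06 * 107 * 0.4 = 2.5680 m

2.5680 m


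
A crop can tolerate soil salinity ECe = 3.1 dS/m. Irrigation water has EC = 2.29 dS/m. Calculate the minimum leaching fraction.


LR = ECiw / (5*ECe - ECiw)
LR = 2.29 / (5*3.1 - 2.29)
LR = 2.29 / 13.2100

0.1734


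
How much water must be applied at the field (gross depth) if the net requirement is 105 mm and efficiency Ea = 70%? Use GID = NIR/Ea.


Ea = 70% = 0.7
GID = NIR / Ea = 105 / 0.7 = 150.0000 mm

150.0000 mm


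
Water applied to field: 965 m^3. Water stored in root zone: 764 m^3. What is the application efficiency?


Ea = V_root / V_field * 100 = 764 / 965 * 100 = 79.1710%

79.1710 %


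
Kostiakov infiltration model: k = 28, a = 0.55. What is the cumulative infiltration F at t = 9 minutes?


F = k * t^a = 28 * 9^0.55
F = 28 * 3.348370

93.7544 mm


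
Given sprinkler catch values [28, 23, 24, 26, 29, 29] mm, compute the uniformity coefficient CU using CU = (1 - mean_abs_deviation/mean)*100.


mean = 26.500000 mm
MAD = 2.166667 mm
CU = (1 - 2.166667/26.500000)*100

91.8239 %


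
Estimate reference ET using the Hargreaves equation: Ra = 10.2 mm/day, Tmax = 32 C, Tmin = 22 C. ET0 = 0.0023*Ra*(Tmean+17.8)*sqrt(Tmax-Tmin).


Tmean = (Tmax + Tmin)/2 = (32 + 22)/2 = 27.0
ET0 = 0.0023 * 10.2 * (27.0 + 17.8) * sqrt(32 - 22)
ET0 = 0.0023 * 10.2 * 44.8 * 3.162278

3.3236 mm/day


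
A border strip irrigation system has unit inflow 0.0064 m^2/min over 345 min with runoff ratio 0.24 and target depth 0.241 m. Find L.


L = q*t/((1+r)*Z)
L = 0.0064*345/((1+0.24)*0.241)
L = 2.208/0.29884

7.3886 m


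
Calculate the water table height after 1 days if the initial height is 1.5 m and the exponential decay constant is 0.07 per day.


m = m0 * exp(-k*t)
m = 1.5 * exp(-0.07 * 1)
m = 1.5 * exp(-0.0700)

1.3986 m


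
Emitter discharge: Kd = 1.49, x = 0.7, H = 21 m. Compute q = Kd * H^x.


q = Kd * H^x = 1.49 * 21^0.7 = 1.49 * 8.424682

12.5528 L/h


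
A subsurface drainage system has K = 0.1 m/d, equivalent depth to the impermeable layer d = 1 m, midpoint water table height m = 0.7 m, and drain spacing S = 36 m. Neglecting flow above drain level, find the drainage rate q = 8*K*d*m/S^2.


q = 8*K*d*m/S^2
q = 8*0.1*1*0.7/36^2
q = 0.5600 / 1296

4.3210e-04 m/d


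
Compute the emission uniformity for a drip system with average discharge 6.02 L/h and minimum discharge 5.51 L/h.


EU = (q_min/q_avg)*100 = (5.51/6.02)*100 = 91.5282%

91.5282 %


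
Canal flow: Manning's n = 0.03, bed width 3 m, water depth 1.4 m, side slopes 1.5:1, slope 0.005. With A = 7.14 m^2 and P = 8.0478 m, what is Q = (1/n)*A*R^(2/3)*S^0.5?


R = A/P = 7.14/8.0478 = 0.887199
Q = (1/0.03) * 7.14 * 0.887199^(2/3) * 0.005^0.5

15.5385 m^3/s


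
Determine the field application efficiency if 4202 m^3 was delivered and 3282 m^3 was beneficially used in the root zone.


Ea = V_root / V_field * 100 = 3282 / 4202 * 100 = 78.1057%

78.1057 %


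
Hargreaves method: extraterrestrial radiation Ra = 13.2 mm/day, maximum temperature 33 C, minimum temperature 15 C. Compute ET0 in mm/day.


Tmean = (Tmax + Tmin)/2 = (33 + 15)/2 = 24.0
ET0 = 0.0023 * 13.2 * (24.0 + 17.8) * sqrt(33 - 15)
ET0 = 0.0023 * 13.2 * 41.8 * 4.242641

5.3841 mm/day


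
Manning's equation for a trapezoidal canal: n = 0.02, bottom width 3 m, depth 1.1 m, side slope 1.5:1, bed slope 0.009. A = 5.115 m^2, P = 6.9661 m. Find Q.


R = A/P = 5.115/6.9661 = 0.734270
Q = (1/0.02) * 5.115 * 0.734270^(2/3) * 0.009^0.5

19.7473 m^3/s


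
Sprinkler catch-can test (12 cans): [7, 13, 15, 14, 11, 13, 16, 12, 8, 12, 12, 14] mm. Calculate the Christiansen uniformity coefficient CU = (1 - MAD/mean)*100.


mean = 12.250000 mm
MAD = 1.916667 mm
CU = (1 - 1.916667/12.250000)*100

84.3537 %


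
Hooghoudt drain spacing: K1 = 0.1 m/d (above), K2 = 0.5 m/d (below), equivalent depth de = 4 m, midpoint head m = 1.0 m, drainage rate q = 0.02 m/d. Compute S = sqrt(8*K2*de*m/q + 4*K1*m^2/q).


S^2 = 8*K2*de*m/q + 4*K1*m^2/q
S^2 = 8*0.5*4*1.0/0.02 + 4*0.1*1.0^2/0.02
S = sqrt(820.0000)

28.6356 m


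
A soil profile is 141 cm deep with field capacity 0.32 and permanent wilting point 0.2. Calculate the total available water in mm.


AWC = (FC - PWP) * d * 10
AWC = (0.32 - 0.2) * 141 * 10
AWC = 0.1200 * 141 * 10

169.2000 mm


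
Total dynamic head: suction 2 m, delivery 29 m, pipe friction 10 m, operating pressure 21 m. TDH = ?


TDH = Hs + Hd + hf + Hp = 2 + 29 + 10 + 21 = 62

62 m


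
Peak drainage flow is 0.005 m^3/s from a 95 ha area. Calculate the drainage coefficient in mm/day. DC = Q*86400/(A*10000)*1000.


DC = Q * 86400 / (A * 10000) * 1000
DC = 0.005 * 86400 / (95 * 10000) * 1000
DC = 432000.0000 / 950000

0.4547 mm/day


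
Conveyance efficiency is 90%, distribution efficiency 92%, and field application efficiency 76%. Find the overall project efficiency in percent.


Ec = 0.9, Eb = 0.92, Ea = 0.76
E = 0.9 * 0.92 * 0.76 * 100 = 62.9280%

62.9280 %


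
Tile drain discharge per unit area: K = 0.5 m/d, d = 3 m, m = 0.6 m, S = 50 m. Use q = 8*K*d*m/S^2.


q = 8*K*d*m/S^2
q = 8*0.5*3*0.6/50^2
q = 7.2000 / 2500

0.0029 m/d


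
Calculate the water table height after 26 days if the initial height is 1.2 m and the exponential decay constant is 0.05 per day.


m = m0 * exp(-k*t)
m = 1.2 * exp(-0.05 * 26)
m = 1.2 * exp(-1.3000)

0.3270 m


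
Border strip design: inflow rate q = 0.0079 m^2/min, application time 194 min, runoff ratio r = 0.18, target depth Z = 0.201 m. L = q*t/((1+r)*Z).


L = q*t/((1+r)*Z)
L = 0.0079*194/((1+0.18)*0.201)
L = 1.5326/0.23718

6.4618 m


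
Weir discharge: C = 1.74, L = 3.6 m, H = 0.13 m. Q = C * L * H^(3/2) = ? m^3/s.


Q = C * L * H^(3/2) = 1.74 * 3.6 * 0.13^1.5 = 1.74 * 3.6 * 0.046872

0.2936 m^3/s


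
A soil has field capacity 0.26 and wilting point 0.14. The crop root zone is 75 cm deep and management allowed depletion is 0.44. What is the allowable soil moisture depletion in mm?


SMD = (FC - PWP) * d * MAD * 10
SMD = (0.26 - 0.14) * 75 * 0.44 * 10
SMD = 0.1200 * 75 * 0.44 * 10

39.6000 mm
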